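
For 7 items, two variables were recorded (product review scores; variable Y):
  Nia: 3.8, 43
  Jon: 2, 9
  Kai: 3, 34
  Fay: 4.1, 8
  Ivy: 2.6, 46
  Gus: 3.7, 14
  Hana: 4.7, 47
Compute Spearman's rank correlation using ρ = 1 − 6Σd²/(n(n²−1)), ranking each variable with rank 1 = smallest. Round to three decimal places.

Ranks of variable 1: 5, 1, 3, 6, 2, 4, 7
Ranks of variable 2: 5, 2, 4, 1, 6, 3, 7
d = r₁ − r₂: 0, -1, -1, 5, -4, 1, 0
d²: 0, 1, 1, 25, 16, 1, 0; Σd² = 44
ρ = 1 − 6·44/(7·48) = 1 − 264/336 = 0.214

0.214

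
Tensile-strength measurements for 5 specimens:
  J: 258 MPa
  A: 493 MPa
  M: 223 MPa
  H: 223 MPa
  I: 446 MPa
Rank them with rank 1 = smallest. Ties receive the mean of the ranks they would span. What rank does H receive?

Sorted (ascending): 223, 223, 258, 446, 493
The 2 values of 223 occupy positions 1–2 → average rank (1+2)/2 = 1.5.
H has value 223 MPa → rank 1.5.

1.5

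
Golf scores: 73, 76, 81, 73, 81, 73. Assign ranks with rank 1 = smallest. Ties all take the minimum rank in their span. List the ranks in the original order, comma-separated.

1, 4, 5, 1, 5, 1

Sorted (ascending): 73, 73, 73, 76, 81, 81
The 3 values of 73 occupy positions 1–3 → each gets rank 1.
The 2 values of 81 occupy positions 5–6 → each gets rank 5.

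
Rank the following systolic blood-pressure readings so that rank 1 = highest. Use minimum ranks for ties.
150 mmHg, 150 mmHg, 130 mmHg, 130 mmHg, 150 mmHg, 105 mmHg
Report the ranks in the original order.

Sorted (descending): 150, 150, 150, 130, 130, 105
The 3 values of 150 occupy positions 1–3 → each gets rank 1.
The 2 values of 130 occupy positions 4–5 → each gets rank 4.

1, 1, 4, 4, 1, 6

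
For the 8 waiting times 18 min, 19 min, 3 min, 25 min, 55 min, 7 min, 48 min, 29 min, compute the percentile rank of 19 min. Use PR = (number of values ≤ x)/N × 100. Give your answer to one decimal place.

50.0

N = 8.
Strictly below 19: 3. Equal to 19: 1.
PR = 4/8 × 100 = 50.0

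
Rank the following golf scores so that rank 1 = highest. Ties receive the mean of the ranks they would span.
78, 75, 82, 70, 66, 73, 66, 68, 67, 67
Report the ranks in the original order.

Sorted (descending): 82, 78, 75, 73, 70, 68, 67, 67, 66, 66
The 2 values of 67 occupy positions 7–8 → average rank (7+8)/2 = 7.5.
The 2 values of 66 occupy positions 9–10 → average rank (9+10)/2 = 9.5.

2, 3, 1, 5, 9.5, 4, 9.5, 6, 7.5, 7.5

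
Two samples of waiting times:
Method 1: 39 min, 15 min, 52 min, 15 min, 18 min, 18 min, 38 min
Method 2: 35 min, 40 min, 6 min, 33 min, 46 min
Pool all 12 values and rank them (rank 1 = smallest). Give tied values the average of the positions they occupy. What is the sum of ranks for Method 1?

Sorted (ascending): 6, 15, 15, 18, 18, 33, 35, 38, 39, 40, 46, 52
The 2 values of 15 occupy positions 2–3 → average rank (2+3)/2 = 2.5.
The 2 values of 18 occupy positions 4–5 → average rank (4+5)/2 = 4.5.
Method 1 values → pooled ranks: 39→9, 15→2.5, 52→12, 15→2.5, 18→4.5, 18→4.5, 38→8
Rank sum = 9 + 2.5 + 12 + 2.5 + 4.5 + 4.5 + 8 = 43

43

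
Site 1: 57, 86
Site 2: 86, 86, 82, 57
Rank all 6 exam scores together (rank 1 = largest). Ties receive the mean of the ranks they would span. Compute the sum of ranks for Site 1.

7.5

Sorted (descending): 86, 86, 86, 82, 57, 57
The 3 values of 86 occupy positions 1–3 → average rank 2.
The 2 values of 57 occupy positions 5–6 → average rank (5+6)/2 = 5.5.
Site 1 values → pooled ranks: 57→5.5, 86→2
Rank sum = 5.5 + 2 = 7.5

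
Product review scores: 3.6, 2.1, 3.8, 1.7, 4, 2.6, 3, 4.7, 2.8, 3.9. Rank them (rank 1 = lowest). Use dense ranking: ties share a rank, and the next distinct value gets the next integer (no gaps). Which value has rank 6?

3.6

Sorted (ascending): 1.7, 2.1, 2.6, 2.8, 3, 3.6, 3.8, 3.9, 4, 4.7
No ties — each value takes its position as its rank.
Rank 6 → value 3.6.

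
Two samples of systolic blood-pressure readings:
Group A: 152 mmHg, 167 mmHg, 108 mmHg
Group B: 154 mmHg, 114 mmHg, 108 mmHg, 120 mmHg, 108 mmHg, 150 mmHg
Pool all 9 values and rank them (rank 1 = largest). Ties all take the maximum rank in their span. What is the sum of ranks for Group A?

Sorted (descending): 167, 154, 152, 150, 120, 114, 108, 108, 108
The 3 values of 108 occupy positions 7–9 → each gets rank 9.
Group A values → pooled ranks: 152→3, 167→1, 108→9
Rank sum = 3 + 1 + 9 = 13

13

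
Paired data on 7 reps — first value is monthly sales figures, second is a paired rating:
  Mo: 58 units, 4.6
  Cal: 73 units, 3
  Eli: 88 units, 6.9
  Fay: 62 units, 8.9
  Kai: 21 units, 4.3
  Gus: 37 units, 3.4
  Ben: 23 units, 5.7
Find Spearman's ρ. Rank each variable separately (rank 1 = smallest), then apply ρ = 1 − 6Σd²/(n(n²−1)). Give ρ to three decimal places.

Ranks of variable 1: 4, 6, 7, 5, 1, 3, 2
Ranks of variable 2: 4, 1, 6, 7, 3, 2, 5
d = r₁ − r₂: 0, 5, 1, -2, -2, 1, -3
d²: 0, 25, 1, 4, 4, 1, 9; Σd² = 44
ρ = 1 − 6·44/(7·48) = 1 − 264/336 = 0.214

0.214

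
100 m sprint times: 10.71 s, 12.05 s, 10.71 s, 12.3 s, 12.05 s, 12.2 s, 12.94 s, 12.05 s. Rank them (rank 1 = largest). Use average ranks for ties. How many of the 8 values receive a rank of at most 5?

6

Sorted (descending): 12.94, 12.3, 12.2, 12.05, 12.05, 12.05, 10.71, 10.71
The 3 values of 12.05 occupy positions 4–6 → average rank 5.
The 2 values of 10.71 occupy positions 7–8 → average rank (7+8)/2 = 7.5.
Ranks ≤ 5: {1, 2, 3, 5, 5, 5} → 6 values.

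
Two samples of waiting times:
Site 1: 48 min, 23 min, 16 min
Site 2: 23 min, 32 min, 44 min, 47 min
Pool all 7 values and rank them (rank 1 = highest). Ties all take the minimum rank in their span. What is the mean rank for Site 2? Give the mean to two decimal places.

Sorted (descending): 48, 47, 44, 32, 23, 23, 16
The 2 values of 23 occupy positions 5–6 → each gets rank 5.
Site 2 values → pooled ranks: 23→5, 32→4, 44→3, 47→2
Mean rank = (5 + 4 + 3 + 2) / 4 = 3.50

3.50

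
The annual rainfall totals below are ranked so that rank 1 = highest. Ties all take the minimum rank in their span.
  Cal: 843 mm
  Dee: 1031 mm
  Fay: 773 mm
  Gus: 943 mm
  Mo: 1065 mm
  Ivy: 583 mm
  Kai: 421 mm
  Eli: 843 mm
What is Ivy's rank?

Sorted (descending): 1065, 1031, 943, 843, 843, 773, 583, 421
The 2 values of 843 occupy positions 4–5 → each gets rank 4.
Ivy has value 583 mm → rank 7.

7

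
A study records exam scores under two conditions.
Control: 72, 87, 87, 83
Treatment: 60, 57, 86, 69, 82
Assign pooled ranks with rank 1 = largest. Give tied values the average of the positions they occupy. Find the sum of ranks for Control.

13

Sorted (descending): 87, 87, 86, 83, 82, 72, 69, 60, 57
The 2 values of 87 occupy positions 1–2 → average rank (1+2)/2 = 1.5.
Control values → pooled ranks: 72→6, 87→1.5, 87→1.5, 83→4
Rank sum = 6 + 1.5 + 1.5 + 4 = 13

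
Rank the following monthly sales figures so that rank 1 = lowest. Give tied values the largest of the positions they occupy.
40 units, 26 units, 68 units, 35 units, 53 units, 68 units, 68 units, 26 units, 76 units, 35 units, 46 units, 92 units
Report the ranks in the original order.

5, 2, 10, 4, 7, 10, 10, 2, 11, 4, 6, 12

Sorted (ascending): 26, 26, 35, 35, 40, 46, 53, 68, 68, 68, 76, 92
The 2 values of 26 occupy positions 1–2 → each gets rank 2.
The 2 values of 35 occupy positions 3–4 → each gets rank 4.
The 3 values of 68 occupy positions 8–10 → each gets rank 10.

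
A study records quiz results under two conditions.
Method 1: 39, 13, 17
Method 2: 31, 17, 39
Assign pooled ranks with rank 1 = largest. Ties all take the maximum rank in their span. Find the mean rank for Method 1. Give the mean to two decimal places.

Sorted (descending): 39, 39, 31, 17, 17, 13
The 2 values of 39 occupy positions 1–2 → each gets rank 2.
The 2 values of 17 occupy positions 4–5 → each gets rank 5.
Method 1 values → pooled ranks: 39→2, 13→6, 17→5
Mean rank = (2 + 6 + 5) / 3 = 4.33

4.33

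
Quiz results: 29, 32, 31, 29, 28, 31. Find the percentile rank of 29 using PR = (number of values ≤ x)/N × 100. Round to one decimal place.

N = 6.
Strictly below 29: 1. Equal to 29: 2.
PR = 3/6 × 100 = 50.0

50.0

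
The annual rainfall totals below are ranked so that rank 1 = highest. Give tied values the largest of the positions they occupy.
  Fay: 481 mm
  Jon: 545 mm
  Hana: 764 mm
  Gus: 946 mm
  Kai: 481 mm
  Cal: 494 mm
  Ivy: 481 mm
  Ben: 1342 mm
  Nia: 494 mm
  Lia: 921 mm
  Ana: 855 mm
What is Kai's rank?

Sorted (descending): 1342, 946, 921, 855, 764, 545, 494, 494, 481, 481, 481
The 2 values of 494 occupy positions 7–8 → each gets rank 8.
The 3 values of 481 occupy positions 9–11 → each gets rank 11.
Kai has value 481 mm → rank 11.

11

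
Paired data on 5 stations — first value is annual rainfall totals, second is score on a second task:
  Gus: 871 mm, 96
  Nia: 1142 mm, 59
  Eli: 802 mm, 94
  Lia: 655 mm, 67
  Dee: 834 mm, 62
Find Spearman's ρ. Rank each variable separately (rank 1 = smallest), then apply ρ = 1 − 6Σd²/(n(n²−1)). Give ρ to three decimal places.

-0.300

Ranks of variable 1: 4, 5, 2, 1, 3
Ranks of variable 2: 5, 1, 4, 3, 2
d = r₁ − r₂: -1, 4, -2, -2, 1
d²: 1, 16, 4, 4, 1; Σd² = 26
ρ = 1 − 6·26/(5·24) = 1 − 156/120 = -0.300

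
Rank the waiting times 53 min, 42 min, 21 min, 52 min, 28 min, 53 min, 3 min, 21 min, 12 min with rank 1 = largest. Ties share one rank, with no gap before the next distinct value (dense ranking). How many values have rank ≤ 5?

7

Sorted (descending): 53, 53, 52, 42, 28, 21, 21, 12, 3
The 2 values of 53 share dense rank 1.
The 2 values of 21 share dense rank 5.
Remaining distinct values take the next consecutive integers.
Ranks ≤ 5: {1, 1, 2, 3, 4, 5, 5} → 7 values.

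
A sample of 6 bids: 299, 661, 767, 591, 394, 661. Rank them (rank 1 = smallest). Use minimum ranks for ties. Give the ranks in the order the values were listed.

1, 4, 6, 3, 2, 4

Sorted (ascending): 299, 394, 591, 661, 661, 767
The 2 values of 661 occupy positions 4–5 → each gets rank 4.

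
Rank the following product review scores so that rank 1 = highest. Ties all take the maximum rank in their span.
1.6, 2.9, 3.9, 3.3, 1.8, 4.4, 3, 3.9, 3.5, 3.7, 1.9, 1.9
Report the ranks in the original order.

12, 8, 3, 6, 11, 1, 7, 3, 5, 4, 10, 10

Sorted (descending): 4.4, 3.9, 3.9, 3.7, 3.5, 3.3, 3, 2.9, 1.9, 1.9, 1.8, 1.6
The 2 values of 3.9 occupy positions 2–3 → each gets rank 3.
The 2 values of 1.9 occupy positions 9–10 → each gets rank 10.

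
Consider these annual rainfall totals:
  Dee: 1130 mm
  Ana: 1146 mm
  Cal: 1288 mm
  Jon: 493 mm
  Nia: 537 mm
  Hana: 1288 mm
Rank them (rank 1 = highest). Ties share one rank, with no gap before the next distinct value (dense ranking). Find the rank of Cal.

1

Sorted (descending): 1288, 1288, 1146, 1130, 537, 493
The 2 values of 1288 share dense rank 1.
Remaining distinct values take the next consecutive integers.
Cal has value 1288 mm → rank 1.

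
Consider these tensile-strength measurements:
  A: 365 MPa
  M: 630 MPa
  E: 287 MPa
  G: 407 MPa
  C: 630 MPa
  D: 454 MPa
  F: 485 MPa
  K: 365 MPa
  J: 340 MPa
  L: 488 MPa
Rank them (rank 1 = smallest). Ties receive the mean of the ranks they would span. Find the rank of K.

Sorted (ascending): 287, 340, 365, 365, 407, 454, 485, 488, 630, 630
The 2 values of 365 occupy positions 3–4 → average rank (3+4)/2 = 3.5.
The 2 values of 630 occupy positions 9–10 → average rank (9+10)/2 = 9.5.
K has value 365 MPa → rank 3.5.

3.5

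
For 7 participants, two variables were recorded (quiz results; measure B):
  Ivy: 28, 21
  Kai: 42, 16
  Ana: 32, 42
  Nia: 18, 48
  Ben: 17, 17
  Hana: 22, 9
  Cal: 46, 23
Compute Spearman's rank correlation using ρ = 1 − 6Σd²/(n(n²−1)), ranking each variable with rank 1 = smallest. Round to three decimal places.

Ranks of variable 1: 4, 6, 5, 2, 1, 3, 7
Ranks of variable 2: 4, 2, 6, 7, 3, 1, 5
d = r₁ − r₂: 0, 4, -1, -5, -2, 2, 2
d²: 0, 16, 1, 25, 4, 4, 4; Σd² = 54
ρ = 1 − 6·54/(7·48) = 1 − 324/336 = 0.036

0.036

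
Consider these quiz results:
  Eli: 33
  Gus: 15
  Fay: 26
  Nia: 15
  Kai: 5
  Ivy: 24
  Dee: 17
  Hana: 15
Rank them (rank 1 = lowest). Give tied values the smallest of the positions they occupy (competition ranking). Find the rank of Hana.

Sorted (ascending): 5, 15, 15, 15, 17, 24, 26, 33
The 3 values of 15 occupy positions 2–4 → each gets rank 2.
Hana has value 15 → rank 2.

2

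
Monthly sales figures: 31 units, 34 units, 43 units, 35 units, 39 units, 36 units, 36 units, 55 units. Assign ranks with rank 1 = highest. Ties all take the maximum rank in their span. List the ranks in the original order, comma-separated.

Sorted (descending): 55, 43, 39, 36, 36, 35, 34, 31
The 2 values of 36 occupy positions 4–5 → each gets rank 5.

8, 7, 2, 6, 3, 5, 5, 1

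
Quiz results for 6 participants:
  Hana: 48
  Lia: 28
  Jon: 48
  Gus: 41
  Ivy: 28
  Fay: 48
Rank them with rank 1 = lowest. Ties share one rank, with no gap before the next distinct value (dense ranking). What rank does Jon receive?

Sorted (ascending): 28, 28, 41, 48, 48, 48
The 2 values of 28 share dense rank 1.
The 3 values of 48 share dense rank 3.
Remaining distinct values take the next consecutive integers.
Jon has value 48 → rank 3.

3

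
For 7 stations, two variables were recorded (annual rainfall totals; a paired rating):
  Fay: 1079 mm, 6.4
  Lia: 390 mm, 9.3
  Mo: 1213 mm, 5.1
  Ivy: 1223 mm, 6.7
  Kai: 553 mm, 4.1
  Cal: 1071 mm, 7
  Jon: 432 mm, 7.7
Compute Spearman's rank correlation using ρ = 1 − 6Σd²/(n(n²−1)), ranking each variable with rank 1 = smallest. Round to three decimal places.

Ranks of variable 1: 5, 1, 6, 7, 3, 4, 2
Ranks of variable 2: 3, 7, 2, 4, 1, 5, 6
d = r₁ − r₂: 2, -6, 4, 3, 2, -1, -4
d²: 4, 36, 16, 9, 4, 1, 16; Σd² = 86
ρ = 1 − 6·86/(7·48) = 1 − 516/336 = -0.536

-0.536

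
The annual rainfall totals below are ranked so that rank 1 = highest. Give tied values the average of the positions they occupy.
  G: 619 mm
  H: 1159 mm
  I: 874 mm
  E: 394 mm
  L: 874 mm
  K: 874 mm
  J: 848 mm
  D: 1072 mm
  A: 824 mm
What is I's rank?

Sorted (descending): 1159, 1072, 874, 874, 874, 848, 824, 619, 394
The 3 values of 874 occupy positions 3–5 → average rank 4.
I has value 874 mm → rank 4.

4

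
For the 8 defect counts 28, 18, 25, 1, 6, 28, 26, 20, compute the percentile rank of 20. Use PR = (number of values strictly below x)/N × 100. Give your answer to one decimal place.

37.5

N = 8.
Strictly below 20: 3. Equal to 20: 1.
PR = 3/8 × 100 = 37.5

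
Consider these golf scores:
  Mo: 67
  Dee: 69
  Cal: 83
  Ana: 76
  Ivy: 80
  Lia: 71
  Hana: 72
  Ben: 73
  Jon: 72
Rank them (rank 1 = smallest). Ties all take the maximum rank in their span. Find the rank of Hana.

5

Sorted (ascending): 67, 69, 71, 72, 72, 73, 76, 80, 83
The 2 values of 72 occupy positions 4–5 → each gets rank 5.
Hana has value 72 → rank 5.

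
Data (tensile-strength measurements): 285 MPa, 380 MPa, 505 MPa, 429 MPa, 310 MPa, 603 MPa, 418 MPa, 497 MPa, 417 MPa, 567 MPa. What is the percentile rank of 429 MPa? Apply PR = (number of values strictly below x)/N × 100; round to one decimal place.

N = 10.
Strictly below 429: 5. Equal to 429: 1.
PR = 5/10 × 100 = 50.0

50.0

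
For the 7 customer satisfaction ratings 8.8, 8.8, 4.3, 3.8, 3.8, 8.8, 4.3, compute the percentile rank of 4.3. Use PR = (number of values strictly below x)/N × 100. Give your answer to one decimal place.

28.6

N = 7.
Strictly below 4.3: 2. Equal to 4.3: 2.
PR = 2/7 × 100 = 28.6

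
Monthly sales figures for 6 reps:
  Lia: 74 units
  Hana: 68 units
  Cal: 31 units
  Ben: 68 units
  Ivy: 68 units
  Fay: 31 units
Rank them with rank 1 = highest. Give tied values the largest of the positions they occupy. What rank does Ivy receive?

Sorted (descending): 74, 68, 68, 68, 31, 31
The 3 values of 68 occupy positions 2–4 → each gets rank 4.
The 2 values of 31 occupy positions 5–6 → each gets rank 6.
Ivy has value 68 units → rank 4.

4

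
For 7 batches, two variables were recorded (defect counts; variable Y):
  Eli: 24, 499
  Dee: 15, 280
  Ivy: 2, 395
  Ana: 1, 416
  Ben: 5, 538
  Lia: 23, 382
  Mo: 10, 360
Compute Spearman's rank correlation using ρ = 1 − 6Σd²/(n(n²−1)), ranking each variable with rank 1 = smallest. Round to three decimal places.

Ranks of variable 1: 7, 5, 2, 1, 3, 6, 4
Ranks of variable 2: 6, 1, 4, 5, 7, 3, 2
d = r₁ − r₂: 1, 4, -2, -4, -4, 3, 2
d²: 1, 16, 4, 16, 16, 9, 4; Σd² = 66
ρ = 1 − 6·66/(7·48) = 1 − 396/336 = -0.179

-0.179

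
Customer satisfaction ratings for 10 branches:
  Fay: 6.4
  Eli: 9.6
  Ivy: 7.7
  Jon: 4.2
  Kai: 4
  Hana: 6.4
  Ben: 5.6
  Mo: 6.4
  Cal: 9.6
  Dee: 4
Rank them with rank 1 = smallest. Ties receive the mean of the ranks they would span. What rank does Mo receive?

Sorted (ascending): 4, 4, 4.2, 5.6, 6.4, 6.4, 6.4, 7.7, 9.6, 9.6
The 2 values of 4 occupy positions 1–2 → average rank (1+2)/2 = 1.5.
The 3 values of 6.4 occupy positions 5–7 → average rank 6.
The 2 values of 9.6 occupy positions 9–10 → average rank (9+10)/2 = 9.5.
Mo has value 6.4 → rank 6.

6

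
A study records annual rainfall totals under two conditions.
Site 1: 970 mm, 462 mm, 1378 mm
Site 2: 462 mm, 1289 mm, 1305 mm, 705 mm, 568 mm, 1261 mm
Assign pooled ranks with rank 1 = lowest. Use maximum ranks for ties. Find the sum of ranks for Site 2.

30

Sorted (ascending): 462, 462, 568, 705, 970, 1261, 1289, 1305, 1378
The 2 values of 462 occupy positions 1–2 → each gets rank 2.
Site 2 values → pooled ranks: 462→2, 1289→7, 1305→8, 705→4, 568→3, 1261→6
Rank sum = 2 + 7 + 8 + 4 + 3 + 6 = 30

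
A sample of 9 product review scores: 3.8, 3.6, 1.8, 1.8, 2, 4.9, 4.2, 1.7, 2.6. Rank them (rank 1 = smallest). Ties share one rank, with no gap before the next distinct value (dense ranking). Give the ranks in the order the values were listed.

Sorted (ascending): 1.7, 1.8, 1.8, 2, 2.6, 3.6, 3.8, 4.2, 4.9
The 2 values of 1.8 share dense rank 2.
Remaining distinct values take the next consecutive integers.

6, 5, 2, 2, 3, 8, 7, 1, 4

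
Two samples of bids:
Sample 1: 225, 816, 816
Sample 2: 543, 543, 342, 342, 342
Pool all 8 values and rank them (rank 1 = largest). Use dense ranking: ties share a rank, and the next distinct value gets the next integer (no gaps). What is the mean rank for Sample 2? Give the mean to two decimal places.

2.60

Sorted (descending): 816, 816, 543, 543, 342, 342, 342, 225
The 2 values of 816 share dense rank 1.
The 2 values of 543 share dense rank 2.
The 3 values of 342 share dense rank 3.
Remaining distinct values take the next consecutive integers.
Sample 2 values → pooled ranks: 543→2, 543→2, 342→3, 342→3, 342→3
Mean rank = (2 + 2 + 3 + 3 + 3) / 5 = 2.60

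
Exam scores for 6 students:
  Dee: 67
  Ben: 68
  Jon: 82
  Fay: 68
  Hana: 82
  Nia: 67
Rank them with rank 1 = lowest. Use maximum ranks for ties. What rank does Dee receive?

2

Sorted (ascending): 67, 67, 68, 68, 82, 82
The 2 values of 67 occupy positions 1–2 → each gets rank 2.
The 2 values of 68 occupy positions 3–4 → each gets rank 4.
The 2 values of 82 occupy positions 5–6 → each gets rank 6.
Dee has value 67 → rank 2.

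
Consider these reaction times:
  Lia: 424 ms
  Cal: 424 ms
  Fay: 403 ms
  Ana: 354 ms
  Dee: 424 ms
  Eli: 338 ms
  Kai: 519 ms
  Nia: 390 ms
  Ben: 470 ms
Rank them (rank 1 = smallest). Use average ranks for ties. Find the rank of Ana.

Sorted (ascending): 338, 354, 390, 403, 424, 424, 424, 470, 519
The 3 values of 424 occupy positions 5–7 → average rank 6.
Ana has value 354 ms → rank 2.

2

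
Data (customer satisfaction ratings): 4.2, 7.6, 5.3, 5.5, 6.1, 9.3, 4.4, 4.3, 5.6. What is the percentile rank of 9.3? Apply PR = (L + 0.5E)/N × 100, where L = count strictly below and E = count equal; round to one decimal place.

N = 9.
Strictly below 9.3: 8. Equal to 9.3: 1.
PR = (8 + 0.5·1)/9 × 100 = 94.4

94.4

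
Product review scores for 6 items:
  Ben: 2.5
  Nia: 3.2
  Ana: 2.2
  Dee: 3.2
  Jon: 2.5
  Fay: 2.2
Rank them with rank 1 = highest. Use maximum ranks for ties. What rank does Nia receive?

Sorted (descending): 3.2, 3.2, 2.5, 2.5, 2.2, 2.2
The 2 values of 3.2 occupy positions 1–2 → each gets rank 2.
The 2 values of 2.5 occupy positions 3–4 → each gets rank 4.
The 2 values of 2.2 occupy positions 5–6 → each gets rank 6.
Nia has value 3.2 → rank 2.

2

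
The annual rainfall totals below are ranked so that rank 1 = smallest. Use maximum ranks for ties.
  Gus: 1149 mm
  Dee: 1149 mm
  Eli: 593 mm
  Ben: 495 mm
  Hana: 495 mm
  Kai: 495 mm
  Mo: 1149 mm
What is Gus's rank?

Sorted (ascending): 495, 495, 495, 593, 1149, 1149, 1149
The 3 values of 495 occupy positions 1–3 → each gets rank 3.
The 3 values of 1149 occupy positions 5–7 → each gets rank 7.
Gus has value 1149 mm → rank 7.

7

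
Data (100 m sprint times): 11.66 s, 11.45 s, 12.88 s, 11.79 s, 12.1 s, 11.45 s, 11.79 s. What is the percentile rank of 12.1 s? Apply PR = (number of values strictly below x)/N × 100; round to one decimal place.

71.4

N = 7.
Strictly below 12.1: 5. Equal to 12.1: 1.
PR = 5/7 × 100 = 71.4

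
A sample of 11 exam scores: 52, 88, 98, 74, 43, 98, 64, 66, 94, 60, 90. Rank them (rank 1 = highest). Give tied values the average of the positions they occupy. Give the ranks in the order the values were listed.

10, 5, 1.5, 6, 11, 1.5, 8, 7, 3, 9, 4

Sorted (descending): 98, 98, 94, 90, 88, 74, 66, 64, 60, 52, 43
The 2 values of 98 occupy positions 1–2 → average rank (1+2)/2 = 1.5.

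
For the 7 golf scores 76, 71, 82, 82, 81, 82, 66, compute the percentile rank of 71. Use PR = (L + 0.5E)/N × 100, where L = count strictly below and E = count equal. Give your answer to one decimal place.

21.4

N = 7.
Strictly below 71: 1. Equal to 71: 1.
PR = (1 + 0.5·1)/7 × 100 = 21.4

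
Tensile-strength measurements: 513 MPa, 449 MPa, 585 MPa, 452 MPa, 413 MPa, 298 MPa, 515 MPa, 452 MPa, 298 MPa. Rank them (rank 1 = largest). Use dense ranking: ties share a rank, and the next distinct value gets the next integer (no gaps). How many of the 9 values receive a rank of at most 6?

Sorted (descending): 585, 515, 513, 452, 452, 449, 413, 298, 298
The 2 values of 452 share dense rank 4.
The 2 values of 298 share dense rank 7.
Remaining distinct values take the next consecutive integers.
Ranks ≤ 6: {1, 2, 3, 4, 4, 5, 6} → 7 values.

7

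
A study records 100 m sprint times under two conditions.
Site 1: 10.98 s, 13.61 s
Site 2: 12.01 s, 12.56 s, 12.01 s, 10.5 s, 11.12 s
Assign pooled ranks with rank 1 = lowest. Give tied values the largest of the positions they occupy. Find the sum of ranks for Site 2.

Sorted (ascending): 10.5, 10.98, 11.12, 12.01, 12.01, 12.56, 13.61
The 2 values of 12.01 occupy positions 4–5 → each gets rank 5.
Site 2 values → pooled ranks: 12.01→5, 12.56→6, 12.01→5, 10.5→1, 11.12→3
Rank sum = 5 + 6 + 5 + 1 + 3 = 20

20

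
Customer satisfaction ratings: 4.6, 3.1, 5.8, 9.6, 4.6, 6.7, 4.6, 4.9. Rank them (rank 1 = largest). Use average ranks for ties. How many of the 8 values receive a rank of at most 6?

Sorted (descending): 9.6, 6.7, 5.8, 4.9, 4.6, 4.6, 4.6, 3.1
The 3 values of 4.6 occupy positions 5–7 → average rank 6.
Ranks ≤ 6: {1, 2, 3, 4, 6, 6, 6} → 7 values.

7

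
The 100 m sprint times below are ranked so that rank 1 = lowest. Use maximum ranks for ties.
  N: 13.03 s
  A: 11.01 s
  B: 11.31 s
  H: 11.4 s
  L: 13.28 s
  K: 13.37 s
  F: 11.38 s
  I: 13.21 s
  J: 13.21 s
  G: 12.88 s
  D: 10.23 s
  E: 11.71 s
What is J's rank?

Sorted (ascending): 10.23, 11.01, 11.31, 11.38, 11.4, 11.71, 12.88, 13.03, 13.21, 13.21, 13.28, 13.37
The 2 values of 13.21 occupy positions 9–10 → each gets rank 10.
J has value 13.21 s → rank 10.

10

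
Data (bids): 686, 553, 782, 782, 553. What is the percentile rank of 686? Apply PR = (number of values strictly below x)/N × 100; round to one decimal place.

N = 5.
Strictly below 686: 2. Equal to 686: 1.
PR = 2/5 × 100 = 40.0

40.0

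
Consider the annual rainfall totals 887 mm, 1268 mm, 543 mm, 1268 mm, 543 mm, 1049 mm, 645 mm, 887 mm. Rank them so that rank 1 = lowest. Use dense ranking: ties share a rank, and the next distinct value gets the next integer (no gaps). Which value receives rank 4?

1049

Sorted (ascending): 543, 543, 645, 887, 887, 1049, 1268, 1268
The 2 values of 543 share dense rank 1.
The 2 values of 887 share dense rank 3.
The 2 values of 1268 share dense rank 5.
Remaining distinct values take the next consecutive integers.
Rank 4 → value 1049.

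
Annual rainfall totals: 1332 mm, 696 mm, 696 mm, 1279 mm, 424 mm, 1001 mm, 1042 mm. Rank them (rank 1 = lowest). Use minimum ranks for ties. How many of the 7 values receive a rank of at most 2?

Sorted (ascending): 424, 696, 696, 1001, 1042, 1279, 1332
The 2 values of 696 occupy positions 2–3 → each gets rank 2.
Ranks ≤ 2: {1, 2, 2} → 3 values.

3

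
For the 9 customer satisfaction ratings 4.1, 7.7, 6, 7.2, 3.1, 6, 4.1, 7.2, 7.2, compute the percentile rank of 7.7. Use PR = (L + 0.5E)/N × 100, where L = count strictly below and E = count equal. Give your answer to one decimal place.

94.4

N = 9.
Strictly below 7.7: 8. Equal to 7.7: 1.
PR = (8 + 0.5·1)/9 × 100 = 94.4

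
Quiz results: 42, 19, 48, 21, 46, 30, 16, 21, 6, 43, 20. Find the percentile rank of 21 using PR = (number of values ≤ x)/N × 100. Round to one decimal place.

54.5

N = 11.
Strictly below 21: 4. Equal to 21: 2.
PR = 6/11 × 100 = 54.5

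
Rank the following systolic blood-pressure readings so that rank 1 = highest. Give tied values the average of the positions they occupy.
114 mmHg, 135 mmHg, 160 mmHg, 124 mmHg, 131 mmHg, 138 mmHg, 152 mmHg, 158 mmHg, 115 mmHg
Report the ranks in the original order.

9, 5, 1, 7, 6, 4, 3, 2, 8

Sorted (descending): 160, 158, 152, 138, 135, 131, 124, 115, 114
No ties — each value takes its position as its rank.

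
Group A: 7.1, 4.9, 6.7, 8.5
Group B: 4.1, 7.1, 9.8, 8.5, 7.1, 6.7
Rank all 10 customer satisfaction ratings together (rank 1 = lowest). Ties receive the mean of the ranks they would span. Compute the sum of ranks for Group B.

35

Sorted (ascending): 4.1, 4.9, 6.7, 6.7, 7.1, 7.1, 7.1, 8.5, 8.5, 9.8
The 2 values of 6.7 occupy positions 3–4 → average rank (3+4)/2 = 3.5.
The 3 values of 7.1 occupy positions 5–7 → average rank 6.
The 2 values of 8.5 occupy positions 8–9 → average rank (8+9)/2 = 8.5.
Group B values → pooled ranks: 4.1→1, 7.1→6, 9.8→10, 8.5→8.5, 7.1→6, 6.7→3.5
Rank sum = 1 + 6 + 10 + 8.5 + 6 + 3.5 = 35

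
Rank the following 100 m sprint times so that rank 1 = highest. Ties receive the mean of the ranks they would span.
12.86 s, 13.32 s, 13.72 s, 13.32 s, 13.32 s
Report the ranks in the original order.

5, 3, 1, 3, 3

Sorted (descending): 13.72, 13.32, 13.32, 13.32, 12.86
The 3 values of 13.32 occupy positions 2–4 → average rank 3.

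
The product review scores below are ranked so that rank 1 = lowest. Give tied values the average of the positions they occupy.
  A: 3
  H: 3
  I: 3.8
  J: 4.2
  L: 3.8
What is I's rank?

Sorted (ascending): 3, 3, 3.8, 3.8, 4.2
The 2 values of 3 occupy positions 1–2 → average rank (1+2)/2 = 1.5.
The 2 values of 3.8 occupy positions 3–4 → average rank (3+4)/2 = 3.5.
I has value 3.8 → rank 3.5.

3.5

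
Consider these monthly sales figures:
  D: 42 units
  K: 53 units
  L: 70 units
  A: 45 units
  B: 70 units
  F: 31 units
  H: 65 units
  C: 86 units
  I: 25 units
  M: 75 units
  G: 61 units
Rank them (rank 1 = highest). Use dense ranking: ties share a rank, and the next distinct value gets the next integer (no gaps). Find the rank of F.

Sorted (descending): 86, 75, 70, 70, 65, 61, 53, 45, 42, 31, 25
The 2 values of 70 share dense rank 3.
Remaining distinct values take the next consecutive integers.
F has value 31 units → rank 9.

9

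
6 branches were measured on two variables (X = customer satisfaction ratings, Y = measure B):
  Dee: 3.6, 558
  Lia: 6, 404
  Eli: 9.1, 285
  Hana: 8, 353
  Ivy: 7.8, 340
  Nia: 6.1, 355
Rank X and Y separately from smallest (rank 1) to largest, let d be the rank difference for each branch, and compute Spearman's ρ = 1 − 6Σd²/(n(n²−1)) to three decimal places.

Ranks of variable 1: 1, 2, 6, 5, 4, 3
Ranks of variable 2: 6, 5, 1, 3, 2, 4
d = r₁ − r₂: -5, -3, 5, 2, 2, -1
d²: 25, 9, 25, 4, 4, 1; Σd² = 68
ρ = 1 − 6·68/(6·35) = 1 − 408/210 = -0.943

-0.943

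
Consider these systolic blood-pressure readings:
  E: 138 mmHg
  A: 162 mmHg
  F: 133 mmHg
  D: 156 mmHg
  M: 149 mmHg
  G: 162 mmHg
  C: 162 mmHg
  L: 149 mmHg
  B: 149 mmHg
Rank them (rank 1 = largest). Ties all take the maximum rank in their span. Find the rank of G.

3

Sorted (descending): 162, 162, 162, 156, 149, 149, 149, 138, 133
The 3 values of 162 occupy positions 1–3 → each gets rank 3.
The 3 values of 149 occupy positions 5–7 → each gets rank 7.
G has value 162 mmHg → rank 3.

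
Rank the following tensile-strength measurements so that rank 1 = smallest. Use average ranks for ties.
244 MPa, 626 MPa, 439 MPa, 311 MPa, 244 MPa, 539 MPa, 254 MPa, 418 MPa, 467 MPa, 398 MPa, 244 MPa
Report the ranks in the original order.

2, 11, 8, 5, 2, 10, 4, 7, 9, 6, 2

Sorted (ascending): 244, 244, 244, 254, 311, 398, 418, 439, 467, 539, 626
The 3 values of 244 occupy positions 1–3 → average rank 2.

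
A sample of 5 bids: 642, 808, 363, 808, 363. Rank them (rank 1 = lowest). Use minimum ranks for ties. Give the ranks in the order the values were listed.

Sorted (ascending): 363, 363, 642, 808, 808
The 2 values of 363 occupy positions 1–2 → each gets rank 1.
The 2 values of 808 occupy positions 4–5 → each gets rank 4.

3, 4, 1, 4, 1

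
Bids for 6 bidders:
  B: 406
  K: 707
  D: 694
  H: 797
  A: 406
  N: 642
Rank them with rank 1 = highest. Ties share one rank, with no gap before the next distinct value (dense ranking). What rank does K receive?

Sorted (descending): 797, 707, 694, 642, 406, 406
The 2 values of 406 share dense rank 5.
Remaining distinct values take the next consecutive integers.
K has value 707 → rank 2.

2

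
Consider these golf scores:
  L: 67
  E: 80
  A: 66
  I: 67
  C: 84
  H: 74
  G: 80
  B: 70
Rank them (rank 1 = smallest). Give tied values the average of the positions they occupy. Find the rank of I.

Sorted (ascending): 66, 67, 67, 70, 74, 80, 80, 84
The 2 values of 67 occupy positions 2–3 → average rank (2+3)/2 = 2.5.
The 2 values of 80 occupy positions 6–7 → average rank (6+7)/2 = 6.5.
I has value 67 → rank 2.5.

2.5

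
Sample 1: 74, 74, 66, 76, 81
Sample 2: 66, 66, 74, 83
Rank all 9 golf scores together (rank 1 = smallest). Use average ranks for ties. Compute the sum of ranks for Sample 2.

Sorted (ascending): 66, 66, 66, 74, 74, 74, 76, 81, 83
The 3 values of 66 occupy positions 1–3 → average rank 2.
The 3 values of 74 occupy positions 4–6 → average rank 5.
Sample 2 values → pooled ranks: 66→2, 66→2, 74→5, 83→9
Rank sum = 2 + 2 + 5 + 9 = 18

18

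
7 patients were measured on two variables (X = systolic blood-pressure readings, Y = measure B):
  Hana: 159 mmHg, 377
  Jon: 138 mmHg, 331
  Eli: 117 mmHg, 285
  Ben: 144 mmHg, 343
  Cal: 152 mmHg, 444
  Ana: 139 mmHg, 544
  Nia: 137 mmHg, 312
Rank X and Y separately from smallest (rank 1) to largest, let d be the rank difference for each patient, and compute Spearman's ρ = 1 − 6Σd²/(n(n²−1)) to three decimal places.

0.750

Ranks of variable 1: 7, 3, 1, 5, 6, 4, 2
Ranks of variable 2: 5, 3, 1, 4, 6, 7, 2
d = r₁ − r₂: 2, 0, 0, 1, 0, -3, 0
d²: 4, 0, 0, 1, 0, 9, 0; Σd² = 14
ρ = 1 − 6·14/(7·48) = 1 − 84/336 = 0.750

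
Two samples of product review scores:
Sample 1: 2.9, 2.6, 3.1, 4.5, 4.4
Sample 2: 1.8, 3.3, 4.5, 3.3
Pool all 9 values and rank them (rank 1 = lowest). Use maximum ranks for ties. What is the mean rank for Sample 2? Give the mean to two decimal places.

5.50

Sorted (ascending): 1.8, 2.6, 2.9, 3.1, 3.3, 3.3, 4.4, 4.5, 4.5
The 2 values of 3.3 occupy positions 5–6 → each gets rank 6.
The 2 values of 4.5 occupy positions 8–9 → each gets rank 9.
Sample 2 values → pooled ranks: 1.8→1, 3.3→6, 4.5→9, 3.3→6
Mean rank = (1 + 6 + 9 + 6) / 4 = 5.50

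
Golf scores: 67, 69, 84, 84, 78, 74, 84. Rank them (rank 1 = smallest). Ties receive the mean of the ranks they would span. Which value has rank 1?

Sorted (ascending): 67, 69, 74, 78, 84, 84, 84
The 3 values of 84 occupy positions 5–7 → average rank 6.
Rank 1 → value 67.

67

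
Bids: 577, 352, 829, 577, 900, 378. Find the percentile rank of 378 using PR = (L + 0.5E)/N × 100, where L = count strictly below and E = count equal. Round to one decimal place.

N = 6.
Strictly below 378: 1. Equal to 378: 1.
PR = (1 + 0.5·1)/6 × 100 = 25.0

25.0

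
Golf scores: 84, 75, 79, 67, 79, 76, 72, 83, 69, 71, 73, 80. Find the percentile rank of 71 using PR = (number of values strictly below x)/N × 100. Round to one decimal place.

16.7

N = 12.
Strictly below 71: 2. Equal to 71: 1.
PR = 2/12 × 100 = 16.7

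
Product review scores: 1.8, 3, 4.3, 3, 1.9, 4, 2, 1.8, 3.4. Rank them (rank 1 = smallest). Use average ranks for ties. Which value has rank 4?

Sorted (ascending): 1.8, 1.8, 1.9, 2, 3, 3, 3.4, 4, 4.3
The 2 values of 1.8 occupy positions 1–2 → average rank (1+2)/2 = 1.5.
The 2 values of 3 occupy positions 5–6 → average rank (5+6)/2 = 5.5.
Rank 4 → value 2.

2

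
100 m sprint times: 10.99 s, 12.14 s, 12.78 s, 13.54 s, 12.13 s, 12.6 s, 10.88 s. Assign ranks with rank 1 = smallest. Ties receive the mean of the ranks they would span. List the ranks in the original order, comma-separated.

Sorted (ascending): 10.88, 10.99, 12.13, 12.14, 12.6, 12.78, 13.54
No ties — each value takes its position as its rank.

2, 4, 6, 7, 3, 5, 1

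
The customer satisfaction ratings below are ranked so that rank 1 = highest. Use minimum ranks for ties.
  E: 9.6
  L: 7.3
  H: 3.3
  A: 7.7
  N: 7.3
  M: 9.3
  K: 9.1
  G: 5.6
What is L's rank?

Sorted (descending): 9.6, 9.3, 9.1, 7.7, 7.3, 7.3, 5.6, 3.3
The 2 values of 7.3 occupy positions 5–6 → each gets rank 5.
L has value 7.3 → rank 5.

5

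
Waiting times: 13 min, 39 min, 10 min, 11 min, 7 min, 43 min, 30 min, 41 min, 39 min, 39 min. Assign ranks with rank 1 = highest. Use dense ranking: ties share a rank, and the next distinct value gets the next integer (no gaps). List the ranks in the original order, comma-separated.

Sorted (descending): 43, 41, 39, 39, 39, 30, 13, 11, 10, 7
The 3 values of 39 share dense rank 3.
Remaining distinct values take the next consecutive integers.

5, 3, 7, 6, 8, 1, 4, 2, 3, 3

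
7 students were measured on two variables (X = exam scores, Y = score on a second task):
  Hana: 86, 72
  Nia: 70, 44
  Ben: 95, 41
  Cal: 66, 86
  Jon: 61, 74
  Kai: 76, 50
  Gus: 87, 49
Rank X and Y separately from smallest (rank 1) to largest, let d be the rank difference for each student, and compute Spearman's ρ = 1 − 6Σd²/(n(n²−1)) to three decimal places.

-0.714

Ranks of variable 1: 5, 3, 7, 2, 1, 4, 6
Ranks of variable 2: 5, 2, 1, 7, 6, 4, 3
d = r₁ − r₂: 0, 1, 6, -5, -5, 0, 3
d²: 0, 1, 36, 25, 25, 0, 9; Σd² = 96
ρ = 1 − 6·96/(7·48) = 1 − 576/336 = -0.714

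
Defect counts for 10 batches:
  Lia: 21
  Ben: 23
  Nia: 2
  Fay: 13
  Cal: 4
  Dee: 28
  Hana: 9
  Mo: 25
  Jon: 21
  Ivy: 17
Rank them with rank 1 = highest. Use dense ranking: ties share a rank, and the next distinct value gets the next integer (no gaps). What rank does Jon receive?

4

Sorted (descending): 28, 25, 23, 21, 21, 17, 13, 9, 4, 2
The 2 values of 21 share dense rank 4.
Remaining distinct values take the next consecutive integers.
Jon has value 21 → rank 4.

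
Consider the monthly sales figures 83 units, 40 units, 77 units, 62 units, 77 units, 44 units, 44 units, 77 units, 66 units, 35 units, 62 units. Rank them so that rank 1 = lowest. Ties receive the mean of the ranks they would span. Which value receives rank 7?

66

Sorted (ascending): 35, 40, 44, 44, 62, 62, 66, 77, 77, 77, 83
The 2 values of 44 occupy positions 3–4 → average rank (3+4)/2 = 3.5.
The 2 values of 62 occupy positions 5–6 → average rank (5+6)/2 = 5.5.
The 3 values of 77 occupy positions 8–10 → average rank 9.
Rank 7 → value 66.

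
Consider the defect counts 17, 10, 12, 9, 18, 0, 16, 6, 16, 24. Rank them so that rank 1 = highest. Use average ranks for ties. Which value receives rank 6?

Sorted (descending): 24, 18, 17, 16, 16, 12, 10, 9, 6, 0
The 2 values of 16 occupy positions 4–5 → average rank (4+5)/2 = 4.5.
Rank 6 → value 12.

12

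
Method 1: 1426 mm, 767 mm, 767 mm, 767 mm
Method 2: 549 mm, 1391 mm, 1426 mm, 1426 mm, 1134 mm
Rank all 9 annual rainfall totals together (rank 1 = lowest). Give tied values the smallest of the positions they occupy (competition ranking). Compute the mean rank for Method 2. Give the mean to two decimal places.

Sorted (ascending): 549, 767, 767, 767, 1134, 1391, 1426, 1426, 1426
The 3 values of 767 occupy positions 2–4 → each gets rank 2.
The 3 values of 1426 occupy positions 7–9 → each gets rank 7.
Method 2 values → pooled ranks: 549→1, 1391→6, 1426→7, 1426→7, 1134→5
Mean rank = (1 + 6 + 7 + 7 + 5) / 5 = 5.20

5.20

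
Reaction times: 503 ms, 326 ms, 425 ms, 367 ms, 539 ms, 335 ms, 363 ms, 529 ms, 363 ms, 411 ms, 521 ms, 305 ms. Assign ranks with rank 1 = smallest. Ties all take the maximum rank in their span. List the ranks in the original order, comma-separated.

Sorted (ascending): 305, 326, 335, 363, 363, 367, 411, 425, 503, 521, 529, 539
The 2 values of 363 occupy positions 4–5 → each gets rank 5.

9, 2, 8, 6, 12, 3, 5, 11, 5, 7, 10, 1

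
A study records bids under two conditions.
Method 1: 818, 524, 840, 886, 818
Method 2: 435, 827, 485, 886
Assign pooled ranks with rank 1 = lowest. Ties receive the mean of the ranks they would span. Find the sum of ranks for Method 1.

Sorted (ascending): 435, 485, 524, 818, 818, 827, 840, 886, 886
The 2 values of 818 occupy positions 4–5 → average rank (4+5)/2 = 4.5.
The 2 values of 886 occupy positions 8–9 → average rank (8+9)/2 = 8.5.
Method 1 values → pooled ranks: 818→4.5, 524→3, 840→7, 886→8.5, 818→4.5
Rank sum = 4.5 + 3 + 7 + 8.5 + 4.5 = 27.5

27.5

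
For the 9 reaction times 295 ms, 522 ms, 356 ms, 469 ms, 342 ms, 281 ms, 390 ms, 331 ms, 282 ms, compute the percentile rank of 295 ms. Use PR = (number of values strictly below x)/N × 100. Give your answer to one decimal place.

22.2

N = 9.
Strictly below 295: 2. Equal to 295: 1.
PR = 2/9 × 100 = 22.2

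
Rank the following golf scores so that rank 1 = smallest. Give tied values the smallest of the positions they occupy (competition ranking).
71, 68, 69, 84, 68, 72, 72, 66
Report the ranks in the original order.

5, 2, 4, 8, 2, 6, 6, 1

Sorted (ascending): 66, 68, 68, 69, 71, 72, 72, 84
The 2 values of 68 occupy positions 2–3 → each gets rank 2.
The 2 values of 72 occupy positions 6–7 → each gets rank 6.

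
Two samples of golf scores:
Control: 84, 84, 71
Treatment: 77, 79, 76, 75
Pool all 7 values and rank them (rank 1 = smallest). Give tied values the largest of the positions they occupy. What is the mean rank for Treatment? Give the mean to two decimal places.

Sorted (ascending): 71, 75, 76, 77, 79, 84, 84
The 2 values of 84 occupy positions 6–7 → each gets rank 7.
Treatment values → pooled ranks: 77→4, 79→5, 76→3, 75→2
Mean rank = (4 + 5 + 3 + 2) / 4 = 3.50

3.50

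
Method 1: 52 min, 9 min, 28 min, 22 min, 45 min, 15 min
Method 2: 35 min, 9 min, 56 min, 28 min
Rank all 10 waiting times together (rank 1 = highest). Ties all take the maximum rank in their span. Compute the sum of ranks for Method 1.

Sorted (descending): 56, 52, 45, 35, 28, 28, 22, 15, 9, 9
The 2 values of 28 occupy positions 5–6 → each gets rank 6.
The 2 values of 9 occupy positions 9–10 → each gets rank 10.
Method 1 values → pooled ranks: 52→2, 9→10, 28→6, 22→7, 45→3, 15→8
Rank sum = 2 + 10 + 6 + 7 + 3 + 8 = 36

36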